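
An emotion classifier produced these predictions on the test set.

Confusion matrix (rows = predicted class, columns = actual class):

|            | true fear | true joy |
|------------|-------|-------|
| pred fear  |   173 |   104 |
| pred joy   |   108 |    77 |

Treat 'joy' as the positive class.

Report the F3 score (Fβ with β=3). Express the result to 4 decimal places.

0.4245

Fβ = (1+β²)·TP / ((1+β²)·TP + β²·FN + FP), with β²=9
= 10·77 / (10·77 + 9·104 + 108) = 0.4245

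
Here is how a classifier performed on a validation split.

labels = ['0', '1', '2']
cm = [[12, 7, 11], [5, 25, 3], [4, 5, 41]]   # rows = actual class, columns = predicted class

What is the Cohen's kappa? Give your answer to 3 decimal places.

0.516

Observed agreement pₒ = trace/N = 78/113 = 0.6903
Expected agreement pₑ = Σ (rowᵢ·colᵢ)/N² = (30·21 + 33·37 + 50·55)/113² = 0.3603
κ = (pₒ − pₑ)/(1 − pₑ) = (0.6903 − 0.3603)/(1 − 0.3603) = 0.516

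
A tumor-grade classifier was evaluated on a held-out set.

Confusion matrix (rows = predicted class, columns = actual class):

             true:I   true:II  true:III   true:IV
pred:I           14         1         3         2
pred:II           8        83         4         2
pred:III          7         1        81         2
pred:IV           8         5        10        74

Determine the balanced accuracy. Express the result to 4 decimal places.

Balanced accuracy = mean of per-class recall.
  I: recall = 14/37 = 0.37838
  II: recall = 83/90 = 0.92222
  III: recall = 81/98 = 0.82653
  IV: recall = 74/80 = 0.92500
Mean = (0.37838 + 0.92222 + 0.82653 + 0.92500) / 4 = 0.7630

0.7630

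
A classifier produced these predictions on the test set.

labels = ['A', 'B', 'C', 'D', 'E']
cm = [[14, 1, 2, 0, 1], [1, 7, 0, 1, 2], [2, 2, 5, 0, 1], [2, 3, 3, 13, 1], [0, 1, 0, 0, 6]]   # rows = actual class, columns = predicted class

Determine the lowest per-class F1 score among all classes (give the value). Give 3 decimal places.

Per-class F1 score (2·TP/(2·TP+FP+FN)):
  A: TP=14, FP=1+2+2+0=5, FN=1+2+0+1=4 → 28/37 = 0.7568
  B: TP=7, FP=1+2+3+1=7, FN=1+0+1+2=4 → 14/25 = 0.5600
  C: TP=5, FP=2+0+3+0=5, FN=2+2+0+1=5 → 10/20 = 0.5000
  D: TP=13, FP=0+1+0+0=1, FN=2+3+3+1=9 → 26/36 = 0.7222
  E: TP=6, FP=1+2+1+1=5, FN=0+1+0+0=1 → 12/18 = 0.6667
Lowest is class 'C' with F1 score = 0.500.

0.500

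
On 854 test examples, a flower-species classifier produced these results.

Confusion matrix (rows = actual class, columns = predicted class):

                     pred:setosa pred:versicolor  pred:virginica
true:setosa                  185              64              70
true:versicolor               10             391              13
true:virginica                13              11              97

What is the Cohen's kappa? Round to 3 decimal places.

0.655

Observed agreement pₒ = trace/N = 673/854 = 0.7881
Expected agreement pₑ = Σ (rowᵢ·colᵢ)/N² = (319·208 + 414·466 + 121·180)/854² = 0.3854
κ = (pₒ − pₑ)/(1 − pₑ) = (0.7881 − 0.3854)/(1 − 0.3854) = 0.655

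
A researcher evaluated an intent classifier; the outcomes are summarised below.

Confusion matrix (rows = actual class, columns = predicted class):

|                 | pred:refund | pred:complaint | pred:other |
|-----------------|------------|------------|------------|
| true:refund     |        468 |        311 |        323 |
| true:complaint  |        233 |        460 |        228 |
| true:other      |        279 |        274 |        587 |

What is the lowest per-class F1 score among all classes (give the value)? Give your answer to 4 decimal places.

Per-class F1 score (2·TP/(2·TP+FP+FN)):
  refund: TP=468, FP=233+279=512, FN=311+323=634 → 936/2082 = 0.44957
  complaint: TP=460, FP=311+274=585, FN=233+228=461 → 920/1966 = 0.46796
  other: TP=587, FP=323+228=551, FN=279+274=553 → 1174/2278 = 0.51536
Lowest is class 'refund' with F1 score = 0.4496.

0.4496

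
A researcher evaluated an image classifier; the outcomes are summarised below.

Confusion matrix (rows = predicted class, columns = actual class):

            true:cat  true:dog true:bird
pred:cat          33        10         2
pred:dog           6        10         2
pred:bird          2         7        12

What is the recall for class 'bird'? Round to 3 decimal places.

0.750

recall = TP/(TP+FN).
bird: TP=12, FN=2+2=4 → 12/16 = 0.7500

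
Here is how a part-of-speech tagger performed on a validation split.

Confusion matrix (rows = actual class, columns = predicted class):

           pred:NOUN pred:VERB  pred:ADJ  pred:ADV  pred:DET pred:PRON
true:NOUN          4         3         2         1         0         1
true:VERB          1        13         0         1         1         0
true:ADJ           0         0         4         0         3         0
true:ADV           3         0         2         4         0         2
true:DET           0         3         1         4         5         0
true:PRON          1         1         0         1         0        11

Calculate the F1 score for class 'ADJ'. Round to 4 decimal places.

0.5000

F1 score = 2·TP/(2·TP+FP+FN).
ADJ: TP=4, FP=2+0+2+1+0=5, FN=0+0+0+3+0=3 → 8/16 = 0.50000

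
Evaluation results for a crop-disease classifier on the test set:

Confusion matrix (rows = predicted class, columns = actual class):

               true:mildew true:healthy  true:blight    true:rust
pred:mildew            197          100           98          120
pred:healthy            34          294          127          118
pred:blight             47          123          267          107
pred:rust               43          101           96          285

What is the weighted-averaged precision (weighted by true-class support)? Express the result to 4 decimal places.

0.4963

Per-class precision (TP/(TP+FP)):
  mildew: TP=197, FP=100+98+120=318 → 197/515 = 0.38252
  healthy: TP=294, FP=34+127+118=279 → 294/573 = 0.51309
  blight: TP=267, FP=47+123+107=277 → 267/544 = 0.49081
  rust: TP=285, FP=43+101+96=240 → 285/525 = 0.54286
Weighted-precision = Σ (supportᵢ/N)·precisionᵢ with N=2157: (321/2157)·0.38252 + (618/2157)·0.51309 + (588/2157)·0.49081 + (630/2157)·0.54286 = 0.4963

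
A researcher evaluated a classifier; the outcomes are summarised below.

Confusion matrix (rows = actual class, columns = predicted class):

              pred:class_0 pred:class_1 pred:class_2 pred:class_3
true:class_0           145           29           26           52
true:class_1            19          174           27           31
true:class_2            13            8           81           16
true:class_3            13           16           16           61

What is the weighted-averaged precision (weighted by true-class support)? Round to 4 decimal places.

Per-class precision (TP/(TP+FP)):
  class_0: TP=145, FP=19+13+13=45 → 145/190 = 0.76316
  class_1: TP=174, FP=29+8+16=53 → 174/227 = 0.76652
  class_2: TP=81, FP=26+27+16=69 → 81/150 = 0.54000
  class_3: TP=61, FP=52+31+16=99 → 61/160 = 0.38125
Weighted-precision = Σ (supportᵢ/N)·precisionᵢ with N=727: (252/727)·0.76316 + (251/727)·0.76652 + (118/727)·0.54000 + (106/727)·0.38125 = 0.6724

0.6724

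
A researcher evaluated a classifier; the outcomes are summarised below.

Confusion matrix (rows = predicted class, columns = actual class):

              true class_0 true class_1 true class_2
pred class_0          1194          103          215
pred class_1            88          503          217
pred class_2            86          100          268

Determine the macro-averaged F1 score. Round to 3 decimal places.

0.653

Per-class F1 score (2·TP/(2·TP+FP+FN)):
  class_0: TP=1194, FP=103+215=318, FN=88+86=174 → 2388/2880 = 0.8292
  class_1: TP=503, FP=88+217=305, FN=103+100=203 → 1006/1514 = 0.6645
  class_2: TP=268, FP=86+100=186, FN=215+217=432 → 536/1154 = 0.4645
Macro-F1 score = mean = (0.8292 + 0.6645 + 0.4645) / 3 = 0.653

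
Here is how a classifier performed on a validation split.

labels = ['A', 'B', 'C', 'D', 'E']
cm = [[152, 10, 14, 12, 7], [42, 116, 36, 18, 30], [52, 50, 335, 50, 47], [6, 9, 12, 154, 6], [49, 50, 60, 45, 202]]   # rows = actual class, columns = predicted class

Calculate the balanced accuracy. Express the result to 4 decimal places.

Balanced accuracy = mean of per-class recall.
  A: recall = 152/195 = 0.77949
  B: recall = 116/242 = 0.47934
  C: recall = 335/534 = 0.62734
  D: recall = 154/187 = 0.82353
  E: recall = 202/406 = 0.49754
Mean = (0.77949 + 0.47934 + 0.62734 + 0.82353 + 0.49754) / 5 = 0.6414

0.6414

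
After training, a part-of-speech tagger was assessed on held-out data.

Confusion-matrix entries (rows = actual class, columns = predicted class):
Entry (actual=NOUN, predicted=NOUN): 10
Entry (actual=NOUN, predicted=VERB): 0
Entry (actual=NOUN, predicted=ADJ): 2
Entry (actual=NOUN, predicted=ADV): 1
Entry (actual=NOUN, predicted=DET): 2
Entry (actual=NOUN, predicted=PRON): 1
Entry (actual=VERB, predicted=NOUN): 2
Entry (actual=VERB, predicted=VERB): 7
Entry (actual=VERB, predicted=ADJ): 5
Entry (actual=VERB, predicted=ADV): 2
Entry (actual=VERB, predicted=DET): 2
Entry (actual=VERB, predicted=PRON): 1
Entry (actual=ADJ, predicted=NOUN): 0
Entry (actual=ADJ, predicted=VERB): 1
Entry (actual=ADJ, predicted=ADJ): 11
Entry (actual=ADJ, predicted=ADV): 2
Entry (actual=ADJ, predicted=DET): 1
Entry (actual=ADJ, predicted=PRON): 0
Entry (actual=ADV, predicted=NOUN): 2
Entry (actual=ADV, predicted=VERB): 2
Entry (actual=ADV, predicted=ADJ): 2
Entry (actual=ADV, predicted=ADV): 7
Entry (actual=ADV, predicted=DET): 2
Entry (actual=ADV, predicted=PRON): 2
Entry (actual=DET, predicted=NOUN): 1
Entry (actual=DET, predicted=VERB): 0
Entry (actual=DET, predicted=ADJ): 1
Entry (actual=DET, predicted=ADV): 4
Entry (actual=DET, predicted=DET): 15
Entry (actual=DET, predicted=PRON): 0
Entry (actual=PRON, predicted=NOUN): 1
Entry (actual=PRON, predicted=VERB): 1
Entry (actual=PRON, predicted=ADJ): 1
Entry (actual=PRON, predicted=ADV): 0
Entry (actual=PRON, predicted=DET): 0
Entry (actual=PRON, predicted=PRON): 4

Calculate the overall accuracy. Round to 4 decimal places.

0.5684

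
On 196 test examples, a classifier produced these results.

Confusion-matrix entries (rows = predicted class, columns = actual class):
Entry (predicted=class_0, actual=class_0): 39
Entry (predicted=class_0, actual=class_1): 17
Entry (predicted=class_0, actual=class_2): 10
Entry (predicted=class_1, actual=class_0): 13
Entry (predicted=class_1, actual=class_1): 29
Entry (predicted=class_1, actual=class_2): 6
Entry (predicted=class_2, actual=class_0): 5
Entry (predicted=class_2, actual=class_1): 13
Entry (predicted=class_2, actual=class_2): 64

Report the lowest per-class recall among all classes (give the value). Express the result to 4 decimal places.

0.4915

Per-class recall (TP/(TP+FN)):
  class_0: TP=39, FN=13+5=18 → 39/57 = 0.68421
  class_1: TP=29, FN=17+13=30 → 29/59 = 0.49153
  class_2: TP=64, FN=10+6=16 → 64/80 = 0.80000
Lowest is class 'class_1' with recall = 0.4915.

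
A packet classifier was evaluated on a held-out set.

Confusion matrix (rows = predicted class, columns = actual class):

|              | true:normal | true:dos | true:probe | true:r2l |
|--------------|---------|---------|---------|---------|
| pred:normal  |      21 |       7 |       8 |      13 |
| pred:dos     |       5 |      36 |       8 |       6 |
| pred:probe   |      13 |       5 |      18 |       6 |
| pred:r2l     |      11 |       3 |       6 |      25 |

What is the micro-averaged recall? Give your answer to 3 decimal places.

0.524

Micro-averaging pools counts across classes: ΣTP=100, ΣFP=91, ΣFN=91.
Micro-recall = TP/(TP+FN) on pooled counts = 0.524 (equals overall accuracy in single-label multiclass).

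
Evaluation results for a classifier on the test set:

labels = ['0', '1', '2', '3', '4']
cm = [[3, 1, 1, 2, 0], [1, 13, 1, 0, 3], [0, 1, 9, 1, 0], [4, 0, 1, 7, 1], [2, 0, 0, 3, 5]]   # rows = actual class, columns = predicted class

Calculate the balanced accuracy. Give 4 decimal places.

Balanced accuracy = mean of per-class recall.
  0: recall = 3/7 = 0.42857
  1: recall = 13/18 = 0.72222
  2: recall = 9/11 = 0.81818
  3: recall = 7/13 = 0.53846
  4: recall = 5/10 = 0.50000
Mean = (0.42857 + 0.72222 + 0.81818 + 0.53846 + 0.50000) / 5 = 0.6015

0.6015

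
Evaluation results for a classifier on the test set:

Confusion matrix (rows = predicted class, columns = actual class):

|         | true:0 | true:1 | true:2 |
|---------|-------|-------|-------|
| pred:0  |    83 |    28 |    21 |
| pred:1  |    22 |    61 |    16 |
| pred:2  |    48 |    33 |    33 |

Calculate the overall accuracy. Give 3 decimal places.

Accuracy = trace / total = (83+61+33=177) / 345 = 177/345 = 0.513

0.513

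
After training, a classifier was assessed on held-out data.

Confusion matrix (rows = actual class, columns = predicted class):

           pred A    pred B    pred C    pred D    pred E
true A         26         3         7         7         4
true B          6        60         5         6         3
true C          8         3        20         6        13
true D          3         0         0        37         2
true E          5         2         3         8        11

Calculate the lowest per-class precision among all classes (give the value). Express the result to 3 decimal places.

0.333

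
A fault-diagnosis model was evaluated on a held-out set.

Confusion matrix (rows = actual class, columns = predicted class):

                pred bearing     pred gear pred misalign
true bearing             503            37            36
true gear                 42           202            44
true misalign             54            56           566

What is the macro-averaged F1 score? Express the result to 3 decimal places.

0.802

Per-class F1 score (2·TP/(2·TP+FP+FN)):
  bearing: TP=503, FP=42+54=96, FN=37+36=73 → 1006/1175 = 0.8562
  gear: TP=202, FP=37+56=93, FN=42+44=86 → 404/583 = 0.6930
  misalign: TP=566, FP=36+44=80, FN=54+56=110 → 1132/1322 = 0.8563
Macro-F1 score = mean = (0.8562 + 0.6930 + 0.8563) / 3 = 0.802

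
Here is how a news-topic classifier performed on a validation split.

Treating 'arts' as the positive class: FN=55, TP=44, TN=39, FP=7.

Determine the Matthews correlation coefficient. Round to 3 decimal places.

MCC = (TP·TN − FP·FN) / √((TP+FP)(TP+FN)(TN+FP)(TN+FN))
Numerator = 44·39 − 7·55 = 1331
Denominator = √(51·99·46·94) = √21831876 = 4672.4593
MCC = 1331 / 4672.4593 = 0.285

0.285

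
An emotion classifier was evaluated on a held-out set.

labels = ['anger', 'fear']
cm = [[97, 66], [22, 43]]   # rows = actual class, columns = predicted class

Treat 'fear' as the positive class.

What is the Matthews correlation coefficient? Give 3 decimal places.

0.232

MCC = (TP·TN − FP·FN) / √((TP+FP)(TP+FN)(TN+FP)(TN+FN))
Numerator = 43·97 − 66·22 = 2719
Denominator = √(109·65·163·119) = √137427745 = 11722.9580
MCC = 2719 / 11722.9580 = 0.232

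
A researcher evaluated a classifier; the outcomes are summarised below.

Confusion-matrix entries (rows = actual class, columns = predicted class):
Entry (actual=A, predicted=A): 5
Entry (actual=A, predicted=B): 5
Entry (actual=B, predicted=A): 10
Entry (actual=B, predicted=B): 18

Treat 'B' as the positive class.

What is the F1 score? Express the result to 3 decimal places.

Precision = TP/(TP+FP) = 18/23 = 0.7826
Recall = TP/(TP+FN) = 18/28 = 0.6429
F1 = 2·TP/(2·TP+FP+FN) = 36/51 = 0.706

0.706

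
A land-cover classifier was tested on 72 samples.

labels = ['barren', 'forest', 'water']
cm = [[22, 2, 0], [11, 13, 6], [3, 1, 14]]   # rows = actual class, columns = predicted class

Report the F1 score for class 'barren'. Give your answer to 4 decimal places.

Take TP from the diagonal, FP from the rest of the 'barren' prediction marginal, FN from the rest of the 'barren' actual marginal.
F1 score = 2·TP/(2·TP+FP+FN).
barren: TP=22, FP=11+3=14, FN=2+0=2 → 44/60 = 0.73333

0.7333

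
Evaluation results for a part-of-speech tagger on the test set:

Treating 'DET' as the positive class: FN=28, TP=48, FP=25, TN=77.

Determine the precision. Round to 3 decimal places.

Precision = TP/(TP+FP) = 48/(48+25) = 48/73 = 0.658

0.658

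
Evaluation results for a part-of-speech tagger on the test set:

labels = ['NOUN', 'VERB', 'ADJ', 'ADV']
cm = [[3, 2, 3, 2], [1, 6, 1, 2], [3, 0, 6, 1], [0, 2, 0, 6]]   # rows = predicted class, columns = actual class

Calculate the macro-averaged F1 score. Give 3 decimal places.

0.546

Per-class F1 score (2·TP/(2·TP+FP+FN)):
  NOUN: TP=3, FP=2+3+2=7, FN=1+3+0=4 → 6/17 = 0.3529
  VERB: TP=6, FP=1+1+2=4, FN=2+0+2=4 → 12/20 = 0.6000
  ADJ: TP=6, FP=3+0+1=4, FN=3+1+0=4 → 12/20 = 0.6000
  ADV: TP=6, FP=0+2+0=2, FN=2+2+1=5 → 12/19 = 0.6316
Macro-F1 score = mean = (0.3529 + 0.6000 + 0.6000 + 0.6316) / 4 = 0.546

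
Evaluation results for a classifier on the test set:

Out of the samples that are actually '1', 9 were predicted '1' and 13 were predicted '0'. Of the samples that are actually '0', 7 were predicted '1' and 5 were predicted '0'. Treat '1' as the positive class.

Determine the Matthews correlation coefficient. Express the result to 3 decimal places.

-0.167

MCC = (TP·TN − FP·FN) / √((TP+FP)(TP+FN)(TN+FP)(TN+FN))
Numerator = 9·5 − 7·13 = -46
Denominator = √(16·22·12·18) = √76032 = 275.7390
MCC = -46 / 275.7390 = -0.167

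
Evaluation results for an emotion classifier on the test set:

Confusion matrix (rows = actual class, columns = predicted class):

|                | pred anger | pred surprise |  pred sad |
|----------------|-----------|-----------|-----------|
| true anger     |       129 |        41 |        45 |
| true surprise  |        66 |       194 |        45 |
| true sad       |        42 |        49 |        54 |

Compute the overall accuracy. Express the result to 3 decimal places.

Accuracy = trace / total = (129+194+54=377) / 665 = 377/665 = 0.567

0.567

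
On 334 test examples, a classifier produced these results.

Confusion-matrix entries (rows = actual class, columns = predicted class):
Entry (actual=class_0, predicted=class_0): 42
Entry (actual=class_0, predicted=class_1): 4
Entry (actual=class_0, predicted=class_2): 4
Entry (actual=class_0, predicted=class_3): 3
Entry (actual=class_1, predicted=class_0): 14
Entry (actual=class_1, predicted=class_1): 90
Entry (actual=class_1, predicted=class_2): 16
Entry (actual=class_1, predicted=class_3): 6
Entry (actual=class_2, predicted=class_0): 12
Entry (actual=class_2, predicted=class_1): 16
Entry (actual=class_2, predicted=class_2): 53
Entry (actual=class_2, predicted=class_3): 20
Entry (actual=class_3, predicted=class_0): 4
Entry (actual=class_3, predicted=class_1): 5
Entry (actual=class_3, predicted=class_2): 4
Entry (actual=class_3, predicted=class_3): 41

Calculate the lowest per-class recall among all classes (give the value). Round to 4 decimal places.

Per-class recall (TP/(TP+FN)):
  class_0: TP=42, FN=4+4+3=11 → 42/53 = 0.79245
  class_1: TP=90, FN=14+16+6=36 → 90/126 = 0.71429
  class_2: TP=53, FN=12+16+20=48 → 53/101 = 0.52475
  class_3: TP=41, FN=4+5+4=13 → 41/54 = 0.75926
Lowest is class 'class_2' with recall = 0.5248.

0.5248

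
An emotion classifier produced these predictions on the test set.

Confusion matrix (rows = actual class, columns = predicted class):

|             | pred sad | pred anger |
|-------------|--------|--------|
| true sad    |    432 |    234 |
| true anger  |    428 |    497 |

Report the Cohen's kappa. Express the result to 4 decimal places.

0.1787

Observed agreement pₒ = trace/N = 929/1591 = 0.58391
Expected agreement pₑ = Σ (rowᵢ·colᵢ)/N² = (666·860 + 925·731)/1591² = 0.49340
κ = (pₒ − pₑ)/(1 − pₑ) = (0.58391 − 0.49340)/(1 − 0.49340) = 0.1787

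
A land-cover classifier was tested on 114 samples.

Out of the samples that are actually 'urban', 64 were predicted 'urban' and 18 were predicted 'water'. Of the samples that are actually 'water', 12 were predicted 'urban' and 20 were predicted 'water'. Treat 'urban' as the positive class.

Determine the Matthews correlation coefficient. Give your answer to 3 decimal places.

0.387

MCC = (TP·TN − FP·FN) / √((TP+FP)(TP+FN)(TN+FP)(TN+FN))
Numerator = 64·20 − 12·18 = 1064
Denominator = √(76·82·32·38) = √7578112 = 2752.8371
MCC = 1064 / 2752.8371 = 0.387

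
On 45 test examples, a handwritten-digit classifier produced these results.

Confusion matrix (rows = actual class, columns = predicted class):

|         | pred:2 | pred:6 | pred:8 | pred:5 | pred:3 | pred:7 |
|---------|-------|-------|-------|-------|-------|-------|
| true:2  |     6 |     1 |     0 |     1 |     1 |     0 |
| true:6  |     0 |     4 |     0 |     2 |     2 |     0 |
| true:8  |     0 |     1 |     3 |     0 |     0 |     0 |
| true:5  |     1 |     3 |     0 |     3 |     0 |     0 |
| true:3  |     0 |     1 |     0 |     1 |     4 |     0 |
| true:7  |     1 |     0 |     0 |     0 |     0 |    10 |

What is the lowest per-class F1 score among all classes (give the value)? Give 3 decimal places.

0.429

Per-class F1 score (2·TP/(2·TP+FP+FN)):
  2: TP=6, FP=0+0+1+0+1=2, FN=1+0+1+1+0=3 → 12/17 = 0.7059
  6: TP=4, FP=1+1+3+1+0=6, FN=0+0+2+2+0=4 → 8/18 = 0.4444
  8: TP=3, FP=0+0+0+0+0=0, FN=0+1+0+0+0=1 → 6/7 = 0.8571
  5: TP=3, FP=1+2+0+1+0=4, FN=1+3+0+0+0=4 → 6/14 = 0.4286
  3: TP=4, FP=1+2+0+0+0=3, FN=0+1+0+1+0=2 → 8/13 = 0.6154
  7: TP=10, FP=0+0+0+0+0=0, FN=1+0+0+0+0=1 → 20/21 = 0.9524
Lowest is class '5' with F1 score = 0.429.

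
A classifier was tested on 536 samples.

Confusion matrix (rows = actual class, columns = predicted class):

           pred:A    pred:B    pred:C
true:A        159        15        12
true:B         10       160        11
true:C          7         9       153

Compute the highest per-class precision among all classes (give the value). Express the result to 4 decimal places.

Per-class precision (TP/(TP+FP)):
  A: TP=159, FP=10+7=17 → 159/176 = 0.90341
  B: TP=160, FP=15+9=24 → 160/184 = 0.86957
  C: TP=153, FP=12+11=23 → 153/176 = 0.86932
Highest is class 'A' with precision = 0.9034.

0.9034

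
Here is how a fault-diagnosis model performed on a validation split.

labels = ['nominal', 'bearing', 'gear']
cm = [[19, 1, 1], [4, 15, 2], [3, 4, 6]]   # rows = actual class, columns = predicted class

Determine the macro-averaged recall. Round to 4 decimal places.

0.6935

Per-class recall (TP/(TP+FN)):
  nominal: TP=19, FN=1+1=2 → 19/21 = 0.90476
  bearing: TP=15, FN=4+2=6 → 15/21 = 0.71429
  gear: TP=6, FN=3+4=7 → 6/13 = 0.46154
Macro-recall = mean = (0.90476 + 0.71429 + 0.46154) / 3 = 0.6935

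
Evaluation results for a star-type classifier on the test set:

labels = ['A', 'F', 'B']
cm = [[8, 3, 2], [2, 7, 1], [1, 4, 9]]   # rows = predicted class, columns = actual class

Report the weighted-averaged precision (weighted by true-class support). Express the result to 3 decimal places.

Per-class precision (TP/(TP+FP)):
  A: TP=8, FP=3+2=5 → 8/13 = 0.6154
  F: TP=7, FP=2+1=3 → 7/10 = 0.7000
  B: TP=9, FP=1+4=5 → 9/14 = 0.6429
Weighted-precision = Σ (supportᵢ/N)·precisionᵢ with N=37: (11/37)·0.6154 + (14/37)·0.7000 + (12/37)·0.6429 = 0.656

0.656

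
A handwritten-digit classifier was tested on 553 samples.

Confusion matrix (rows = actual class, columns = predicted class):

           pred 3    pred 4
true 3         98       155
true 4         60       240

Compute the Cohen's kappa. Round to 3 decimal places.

Observed agreement pₒ = trace/N = 338/553 = 0.6112
Expected agreement pₑ = Σ (rowᵢ·colᵢ)/N² = (253·158 + 300·395)/553² = 0.5182
κ = (pₒ − pₑ)/(1 − pₑ) = (0.6112 − 0.5182)/(1 − 0.5182) = 0.193

0.193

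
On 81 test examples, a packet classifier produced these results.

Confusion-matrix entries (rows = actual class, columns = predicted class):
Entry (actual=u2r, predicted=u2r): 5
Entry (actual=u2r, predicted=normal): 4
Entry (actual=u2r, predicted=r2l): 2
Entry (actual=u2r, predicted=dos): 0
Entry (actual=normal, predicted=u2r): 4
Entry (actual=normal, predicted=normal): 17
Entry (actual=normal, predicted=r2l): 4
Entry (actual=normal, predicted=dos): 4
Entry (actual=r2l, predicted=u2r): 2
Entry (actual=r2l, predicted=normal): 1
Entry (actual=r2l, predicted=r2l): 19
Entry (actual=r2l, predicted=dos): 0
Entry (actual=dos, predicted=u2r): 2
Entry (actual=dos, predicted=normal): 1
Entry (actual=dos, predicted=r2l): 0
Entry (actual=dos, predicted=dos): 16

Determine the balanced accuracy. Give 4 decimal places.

0.6866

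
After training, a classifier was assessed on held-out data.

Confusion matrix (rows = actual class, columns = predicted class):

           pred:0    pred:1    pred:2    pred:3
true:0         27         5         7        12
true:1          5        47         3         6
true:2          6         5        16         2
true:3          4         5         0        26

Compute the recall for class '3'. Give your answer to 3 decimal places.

Take TP from the diagonal, FP from the rest of the '3' prediction marginal, FN from the rest of the '3' actual marginal.
recall = TP/(TP+FN).
3: TP=26, FN=4+5+0=9 → 26/35 = 0.7429

0.743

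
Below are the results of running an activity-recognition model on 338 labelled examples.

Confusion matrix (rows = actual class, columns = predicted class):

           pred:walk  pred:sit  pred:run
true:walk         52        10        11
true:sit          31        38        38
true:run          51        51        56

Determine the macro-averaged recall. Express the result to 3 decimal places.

0.474

Per-class recall (TP/(TP+FN)):
  walk: TP=52, FN=10+11=21 → 52/73 = 0.7123
  sit: TP=38, FN=31+38=69 → 38/107 = 0.3551
  run: TP=56, FN=51+51=102 → 56/158 = 0.3544
Macro-recall = mean = (0.7123 + 0.3551 + 0.3544) / 3 = 0.474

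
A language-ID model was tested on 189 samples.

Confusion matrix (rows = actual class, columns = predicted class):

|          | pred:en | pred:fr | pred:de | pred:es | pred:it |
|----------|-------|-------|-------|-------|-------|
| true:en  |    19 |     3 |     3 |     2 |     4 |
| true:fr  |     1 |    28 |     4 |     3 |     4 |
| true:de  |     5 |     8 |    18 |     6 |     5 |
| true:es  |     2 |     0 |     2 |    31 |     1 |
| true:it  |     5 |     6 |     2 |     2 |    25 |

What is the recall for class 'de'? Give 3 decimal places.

0.429

Take TP from the diagonal, FP from the rest of the 'de' prediction marginal, FN from the rest of the 'de' actual marginal.
recall = TP/(TP+FN).
de: TP=18, FN=5+8+6+5=24 → 18/42 = 0.4286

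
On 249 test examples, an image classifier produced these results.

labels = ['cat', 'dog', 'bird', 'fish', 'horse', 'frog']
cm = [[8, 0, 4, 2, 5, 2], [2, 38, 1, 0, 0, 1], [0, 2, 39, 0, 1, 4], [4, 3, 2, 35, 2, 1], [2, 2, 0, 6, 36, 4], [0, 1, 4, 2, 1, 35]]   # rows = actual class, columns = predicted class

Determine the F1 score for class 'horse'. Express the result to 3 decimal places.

0.758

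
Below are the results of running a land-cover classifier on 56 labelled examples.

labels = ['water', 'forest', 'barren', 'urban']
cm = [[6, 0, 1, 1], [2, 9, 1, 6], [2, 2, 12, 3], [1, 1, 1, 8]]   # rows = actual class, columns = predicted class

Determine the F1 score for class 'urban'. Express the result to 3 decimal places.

0.552

One-vs-rest for 'urban': TP = diagonal; FP = other classes predicted 'urban'; FN = 'urban' predicted as other.
F1 score = 2·TP/(2·TP+FP+FN).
urban: TP=8, FP=1+6+3=10, FN=1+1+1=3 → 16/29 = 0.5517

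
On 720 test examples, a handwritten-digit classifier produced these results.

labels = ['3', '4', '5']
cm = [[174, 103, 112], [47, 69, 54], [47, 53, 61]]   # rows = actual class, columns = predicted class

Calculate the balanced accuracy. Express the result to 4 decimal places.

Balanced accuracy = mean of per-class recall.
  3: recall = 174/389 = 0.44730
  4: recall = 69/170 = 0.40588
  5: recall = 61/161 = 0.37888
Mean = (0.44730 + 0.40588 + 0.37888) / 3 = 0.4107

0.4107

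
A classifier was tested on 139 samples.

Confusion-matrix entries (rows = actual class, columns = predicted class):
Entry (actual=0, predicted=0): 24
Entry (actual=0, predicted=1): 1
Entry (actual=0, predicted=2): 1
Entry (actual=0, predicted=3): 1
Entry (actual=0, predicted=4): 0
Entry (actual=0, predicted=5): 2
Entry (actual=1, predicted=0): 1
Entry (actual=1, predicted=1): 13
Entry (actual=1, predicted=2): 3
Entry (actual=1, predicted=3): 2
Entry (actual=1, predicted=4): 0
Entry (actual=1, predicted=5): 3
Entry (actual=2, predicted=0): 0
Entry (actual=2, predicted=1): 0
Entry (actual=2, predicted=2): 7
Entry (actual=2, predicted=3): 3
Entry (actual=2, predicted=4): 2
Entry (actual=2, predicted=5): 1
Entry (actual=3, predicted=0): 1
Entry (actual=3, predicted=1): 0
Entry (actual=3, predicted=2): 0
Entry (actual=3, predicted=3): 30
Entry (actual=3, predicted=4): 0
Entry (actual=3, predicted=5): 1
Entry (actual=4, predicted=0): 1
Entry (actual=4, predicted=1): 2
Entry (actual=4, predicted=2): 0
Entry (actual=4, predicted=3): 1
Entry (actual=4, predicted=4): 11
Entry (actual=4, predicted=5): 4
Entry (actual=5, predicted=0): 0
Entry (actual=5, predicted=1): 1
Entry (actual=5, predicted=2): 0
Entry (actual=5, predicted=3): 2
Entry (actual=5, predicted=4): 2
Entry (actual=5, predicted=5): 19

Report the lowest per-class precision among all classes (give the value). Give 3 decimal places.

Per-class precision (TP/(TP+FP)):
  0: TP=24, FP=1+0+1+1+0=3 → 24/27 = 0.8889
  1: TP=13, FP=1+0+0+2+1=4 → 13/17 = 0.7647
  2: TP=7, FP=1+3+0+0+0=4 → 7/11 = 0.6364
  3: TP=30, FP=1+2+3+1+2=9 → 30/39 = 0.7692
  4: TP=11, FP=0+0+2+0+2=4 → 11/15 = 0.7333
  5: TP=19, FP=2+3+1+1+4=11 → 19/30 = 0.6333
Lowest is class '5' with precision = 0.633.

0.633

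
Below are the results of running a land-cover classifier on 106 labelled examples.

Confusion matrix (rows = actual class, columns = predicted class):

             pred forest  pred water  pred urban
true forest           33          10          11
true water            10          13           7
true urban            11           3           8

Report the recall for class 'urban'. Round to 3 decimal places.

0.364

Treat 'urban' as positive and all other classes as negative.
recall = TP/(TP+FN).
urban: TP=8, FN=11+3=14 → 8/22 = 0.3636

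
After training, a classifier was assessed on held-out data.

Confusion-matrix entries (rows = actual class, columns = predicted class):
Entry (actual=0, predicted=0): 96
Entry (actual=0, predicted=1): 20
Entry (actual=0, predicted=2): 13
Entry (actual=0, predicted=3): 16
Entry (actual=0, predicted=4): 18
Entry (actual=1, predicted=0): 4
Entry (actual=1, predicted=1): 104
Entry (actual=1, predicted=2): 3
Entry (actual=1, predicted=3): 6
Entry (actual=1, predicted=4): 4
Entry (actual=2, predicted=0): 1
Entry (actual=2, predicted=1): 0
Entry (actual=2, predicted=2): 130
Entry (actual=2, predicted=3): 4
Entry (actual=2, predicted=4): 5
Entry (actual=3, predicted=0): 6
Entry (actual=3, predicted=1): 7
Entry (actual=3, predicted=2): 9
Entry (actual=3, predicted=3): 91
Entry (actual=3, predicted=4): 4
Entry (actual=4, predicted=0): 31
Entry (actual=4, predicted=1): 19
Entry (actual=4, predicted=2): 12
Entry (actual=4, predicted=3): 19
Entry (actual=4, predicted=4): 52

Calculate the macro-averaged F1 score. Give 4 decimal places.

0.6906

Per-class F1 score (2·TP/(2·TP+FP+FN)):
  0: TP=96, FP=4+1+6+31=42, FN=20+13+16+18=67 → 192/301 = 0.63787
  1: TP=104, FP=20+0+7+19=46, FN=4+3+6+4=17 → 208/271 = 0.76753
  2: TP=130, FP=13+3+9+12=37, FN=1+0+4+5=10 → 260/307 = 0.84691
  3: TP=91, FP=16+6+4+19=45, FN=6+7+9+4=26 → 182/253 = 0.71937
  4: TP=52, FP=18+4+5+4=31, FN=31+19+12+19=81 → 104/216 = 0.48148
Macro-F1 score = mean = (0.63787 + 0.76753 + 0.84691 + 0.71937 + 0.48148) / 5 = 0.6906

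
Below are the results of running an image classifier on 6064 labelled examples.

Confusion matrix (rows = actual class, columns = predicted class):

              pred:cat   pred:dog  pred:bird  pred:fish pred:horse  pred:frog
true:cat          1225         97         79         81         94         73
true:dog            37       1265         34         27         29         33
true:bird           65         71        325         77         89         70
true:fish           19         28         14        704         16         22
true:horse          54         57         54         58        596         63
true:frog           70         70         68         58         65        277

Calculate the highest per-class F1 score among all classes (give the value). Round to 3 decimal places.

Per-class F1 score (2·TP/(2·TP+FP+FN)):
  cat: TP=1225, FP=37+65+19+54+70=245, FN=97+79+81+94+73=424 → 2450/3119 = 0.7855
  dog: TP=1265, FP=97+71+28+57+70=323, FN=37+34+27+29+33=160 → 2530/3013 = 0.8397
  bird: TP=325, FP=79+34+14+54+68=249, FN=65+71+77+89+70=372 → 650/1271 = 0.5114
  fish: TP=704, FP=81+27+77+58+58=301, FN=19+28+14+16+22=99 → 1408/1808 = 0.7788
  horse: TP=596, FP=94+29+89+16+65=293, FN=54+57+54+58+63=286 → 1192/1771 = 0.6731
  frog: TP=277, FP=73+33+70+22+63=261, FN=70+70+68+58+65=331 → 554/1146 = 0.4834
Highest is class 'dog' with F1 score = 0.840.

0.840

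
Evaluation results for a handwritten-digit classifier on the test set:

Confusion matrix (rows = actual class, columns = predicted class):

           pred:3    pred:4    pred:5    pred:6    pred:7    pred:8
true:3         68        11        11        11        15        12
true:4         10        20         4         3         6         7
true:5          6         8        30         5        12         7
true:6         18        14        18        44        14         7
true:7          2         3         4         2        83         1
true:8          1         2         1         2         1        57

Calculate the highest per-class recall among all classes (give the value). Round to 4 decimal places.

Per-class recall (TP/(TP+FN)):
  3: TP=68, FN=11+11+11+15+12=60 → 68/128 = 0.53125
  4: TP=20, FN=10+4+3+6+7=30 → 20/50 = 0.40000
  5: TP=30, FN=6+8+5+12+7=38 → 30/68 = 0.44118
  6: TP=44, FN=18+14+18+14+7=71 → 44/115 = 0.38261
  7: TP=83, FN=2+3+4+2+1=12 → 83/95 = 0.87368
  8: TP=57, FN=1+2+1+2+1=7 → 57/64 = 0.89063
Highest is class '8' with recall = 0.8906.

0.8906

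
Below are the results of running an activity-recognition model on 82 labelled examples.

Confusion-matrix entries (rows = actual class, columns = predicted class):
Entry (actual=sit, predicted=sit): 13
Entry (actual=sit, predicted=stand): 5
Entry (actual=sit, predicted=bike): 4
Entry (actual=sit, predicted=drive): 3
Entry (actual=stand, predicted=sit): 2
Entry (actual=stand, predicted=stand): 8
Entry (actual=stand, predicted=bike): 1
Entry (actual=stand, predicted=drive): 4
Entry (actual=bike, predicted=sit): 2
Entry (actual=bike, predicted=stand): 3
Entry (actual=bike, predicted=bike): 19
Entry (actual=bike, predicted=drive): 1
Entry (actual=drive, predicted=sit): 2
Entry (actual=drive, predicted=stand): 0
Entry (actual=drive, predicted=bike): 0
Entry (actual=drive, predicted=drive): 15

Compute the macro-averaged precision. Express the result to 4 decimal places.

0.6570

Per-class precision (TP/(TP+FP)):
  sit: TP=13, FP=2+2+2=6 → 13/19 = 0.68421
  stand: TP=8, FP=5+3+0=8 → 8/16 = 0.50000
  bike: TP=19, FP=4+1+0=5 → 19/24 = 0.79167
  drive: TP=15, FP=3+4+1=8 → 15/23 = 0.65217
Macro-precision = mean = (0.68421 + 0.50000 + 0.79167 + 0.65217) / 4 = 0.6570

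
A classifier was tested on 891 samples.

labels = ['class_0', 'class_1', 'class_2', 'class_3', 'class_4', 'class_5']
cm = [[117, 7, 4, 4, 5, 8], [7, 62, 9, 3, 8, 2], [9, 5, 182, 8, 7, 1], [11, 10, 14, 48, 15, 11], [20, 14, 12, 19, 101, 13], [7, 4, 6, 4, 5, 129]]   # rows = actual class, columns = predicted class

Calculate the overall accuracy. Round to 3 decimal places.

0.717

Accuracy = trace / total = (117+62+182+48+101+129=639) / 891 = 639/891 = 0.717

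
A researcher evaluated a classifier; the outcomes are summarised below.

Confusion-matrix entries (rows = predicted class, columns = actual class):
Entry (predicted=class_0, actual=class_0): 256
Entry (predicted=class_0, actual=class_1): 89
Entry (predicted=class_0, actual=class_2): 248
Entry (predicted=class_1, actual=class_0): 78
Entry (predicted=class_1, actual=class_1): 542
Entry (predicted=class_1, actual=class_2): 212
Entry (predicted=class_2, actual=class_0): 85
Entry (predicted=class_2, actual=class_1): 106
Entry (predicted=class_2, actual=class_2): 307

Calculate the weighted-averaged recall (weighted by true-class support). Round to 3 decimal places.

0.575

Per-class recall (TP/(TP+FN)):
  class_0: TP=256, FN=78+85=163 → 256/419 = 0.6110
  class_1: TP=542, FN=89+106=195 → 542/737 = 0.7354
  class_2: TP=307, FN=248+212=460 → 307/767 = 0.4003
Weighted-recall = Σ (supportᵢ/N)·recallᵢ with N=1923: (419/1923)·0.6110 + (737/1923)·0.7354 + (767/1923)·0.4003 = 0.575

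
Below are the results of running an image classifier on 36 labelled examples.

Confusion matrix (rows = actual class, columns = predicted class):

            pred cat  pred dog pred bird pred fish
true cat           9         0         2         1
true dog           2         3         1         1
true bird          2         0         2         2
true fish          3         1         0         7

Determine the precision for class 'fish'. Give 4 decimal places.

0.6364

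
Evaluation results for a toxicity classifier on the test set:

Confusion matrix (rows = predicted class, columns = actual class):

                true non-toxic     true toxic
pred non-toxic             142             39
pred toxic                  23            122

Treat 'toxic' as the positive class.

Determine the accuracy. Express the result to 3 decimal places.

Accuracy = (TP+TN)/N = (122+142)/326 = 0.810

0.810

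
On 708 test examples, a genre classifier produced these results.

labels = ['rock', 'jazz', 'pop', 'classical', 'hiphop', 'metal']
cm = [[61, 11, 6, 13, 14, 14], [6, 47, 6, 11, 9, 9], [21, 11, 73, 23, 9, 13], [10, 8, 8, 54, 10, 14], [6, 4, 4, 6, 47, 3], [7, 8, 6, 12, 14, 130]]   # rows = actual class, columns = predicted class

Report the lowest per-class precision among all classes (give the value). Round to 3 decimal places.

Per-class precision (TP/(TP+FP)):
  rock: TP=61, FP=6+21+10+6+7=50 → 61/111 = 0.5495
  jazz: TP=47, FP=11+11+8+4+8=42 → 47/89 = 0.5281
  pop: TP=73, FP=6+6+8+4+6=30 → 73/103 = 0.7087
  classical: TP=54, FP=13+11+23+6+12=65 → 54/119 = 0.4538
  hiphop: TP=47, FP=14+9+9+10+14=56 → 47/103 = 0.4563
  metal: TP=130, FP=14+9+13+14+3=53 → 130/183 = 0.7104
Lowest is class 'classical' with precision = 0.454.

0.454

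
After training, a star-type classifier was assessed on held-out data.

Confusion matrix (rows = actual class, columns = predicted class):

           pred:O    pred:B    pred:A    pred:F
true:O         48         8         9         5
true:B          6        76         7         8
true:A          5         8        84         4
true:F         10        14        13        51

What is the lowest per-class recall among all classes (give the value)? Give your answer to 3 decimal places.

0.580

Per-class recall (TP/(TP+FN)):
  O: TP=48, FN=8+9+5=22 → 48/70 = 0.6857
  B: TP=76, FN=6+7+8=21 → 76/97 = 0.7835
  A: TP=84, FN=5+8+4=17 → 84/101 = 0.8317
  F: TP=51, FN=10+14+13=37 → 51/88 = 0.5795
Lowest is class 'F' with recall = 0.580.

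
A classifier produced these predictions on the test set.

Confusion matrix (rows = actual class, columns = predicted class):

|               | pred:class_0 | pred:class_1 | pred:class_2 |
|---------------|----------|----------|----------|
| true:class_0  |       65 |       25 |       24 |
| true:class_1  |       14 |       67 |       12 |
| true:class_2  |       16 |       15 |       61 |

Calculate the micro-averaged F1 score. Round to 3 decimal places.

0.645

Micro-averaging pools counts across classes: ΣTP=193, ΣFP=106, ΣFN=106.
Micro-F1 score = 2·TP/(2·TP+FP+FN) on pooled counts = 0.645 (equals overall accuracy in single-label multiclass).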